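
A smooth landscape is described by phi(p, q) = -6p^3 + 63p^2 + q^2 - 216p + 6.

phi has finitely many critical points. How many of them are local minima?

phi separates as a function of p plus a function of q, so ∇phi=0 decouples.
∂phi/∂p = -18(p - 4)(p - 3) = 0 at p ∈ {3, 4}; ∂phi/∂q = 2q = 0 at q ∈ {0}.
The Hessian is diagonal: diag(phi_pp, phi_qq). Second derivatives: phi_pp(3)=18, phi_pp(4)=-18; phi_qq(0)=2.
Local minima occur where both diagonal entries positive: (3, 0). Count: 1.

1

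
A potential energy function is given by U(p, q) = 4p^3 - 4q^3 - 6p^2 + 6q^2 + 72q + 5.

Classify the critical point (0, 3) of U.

local maximum

The mixed partial ∂²U/∂p∂q is 0, so the Hessian at any point is diag(U_pp, U_qq) = diag(12(2p - 1), 12(-2q + 1)).
At (0, 3): H = diag(-12, -60).
Both eigenvalues are negative, so H is negative definite: a local maximum.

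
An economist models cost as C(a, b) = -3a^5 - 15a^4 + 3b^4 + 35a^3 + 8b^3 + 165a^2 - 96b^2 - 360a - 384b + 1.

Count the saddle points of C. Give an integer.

C separates as a function of a plus a function of b, so ∇C=0 decouples.
∂C/∂a = -15(a - 2)(a - 1)(a + 3)(a + 4) = 0 at a ∈ {-4, -3, 1, 2}; ∂C/∂b = 12(b - 4)(b + 2)(b + 4) = 0 at b ∈ {-4, -2, 4}.
The Hessian is diagonal: diag(C_aa, C_bb). Second derivatives: C_aa(-4)=450, C_aa(-3)=-300, C_aa(1)=300, C_aa(2)=-450; C_bb(-4)=192, C_bb(-2)=-144, C_bb(4)=576.
Saddle points occur where the two diagonal entries have opposite signs: (-4, -2), (-3, -4), (-3, 4), (1, -2), (2, -4), (2, 4). Count: 6.

6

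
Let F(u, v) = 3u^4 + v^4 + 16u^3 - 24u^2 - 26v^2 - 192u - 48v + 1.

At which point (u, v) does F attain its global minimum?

F(u,v) separates as P(u) + Q(v) + 1, so its minimum is min P + min Q + 1.
P'(u) = 12(u - 2)(u + 2)(u + 4) vanishes at u ∈ {-4, -2, 2}; Q'(v) = 4(v - 4)(v + 1)(v + 3) vanishes at v ∈ {-3, -1, 4}.
Local minima of P (where P''>0): P(-4)=128, P(2)=-304. Local minima of Q: Q(-3)=-9, Q(4)=-352.
So the global minimum of F is P(2) + Q(4) + 1 = -304 − 352 + 1 = -655, attained at (2, 4).

(2, 4)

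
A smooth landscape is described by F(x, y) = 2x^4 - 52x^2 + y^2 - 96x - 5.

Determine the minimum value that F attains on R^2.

F(x,y) separates as P(x) + Q(y) − 5, so its minimum is min P + min Q − 5.
P'(x) = 8(x - 4)(x + 1)(x + 3) vanishes at x ∈ {-3, -1, 4}; Q'(y) = 2y vanishes at y ∈ {0}.
Local minima of P (where P''>0): P(-3)=-18, P(4)=-704. Local minima of Q: Q(0)=0.
So the global minimum of F is P(4) + Q(0) − 5 = -704 + 0 − 5 = -709, attained at (4, 0).

-709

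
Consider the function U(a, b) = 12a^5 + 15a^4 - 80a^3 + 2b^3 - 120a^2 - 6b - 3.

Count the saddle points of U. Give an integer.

4

U separates as a function of a plus a function of b, so ∇U=0 decouples.
∂U/∂a = 60a(a - 2)(a + 1)(a + 2) = 0 at a ∈ {-2, -1, 0, 2}; ∂U/∂b = 6(b - 1)(b + 1) = 0 at b ∈ {-1, 1}.
The Hessian is diagonal: diag(U_aa, U_bb). Second derivatives: U_aa(-2)=-480, U_aa(-1)=180, U_aa(0)=-240, U_aa(2)=1440; U_bb(-1)=-12, U_bb(1)=12.
Saddle points occur where the two diagonal entries have opposite signs: (-2, 1), (-1, -1), (0, 1), (2, -1). Count: 4.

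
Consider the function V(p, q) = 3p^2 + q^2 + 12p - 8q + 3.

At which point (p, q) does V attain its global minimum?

V(p,q) separates as A(p) + B(q) + 3, so its minimum is min A + min B + 3.
A'(p) = 6p + 12 vanishes at p ∈ {-2}; B'(q) = 2q - 8 vanishes at q ∈ {4}.
Local minima of A (where A''>0): A(-2)=-12. Local minima of B: B(4)=-16.
So the global minimum of V is A(-2) + B(4) + 3 = -12 − 16 + 3 = -25, attained at (-2, 4).

(-2, 4)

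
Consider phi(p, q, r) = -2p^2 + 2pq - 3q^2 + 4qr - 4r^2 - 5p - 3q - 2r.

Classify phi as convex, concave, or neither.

phi is quadratic, so its Hessian is the constant matrix H = [[-4, 2, 0], [2, -6, 4], [0, 4, -8]].
Leading principal minors: -4, 20, -96.
Signs alternate −, +, − ⇒ H ≺ 0 ⇒ concave.

concave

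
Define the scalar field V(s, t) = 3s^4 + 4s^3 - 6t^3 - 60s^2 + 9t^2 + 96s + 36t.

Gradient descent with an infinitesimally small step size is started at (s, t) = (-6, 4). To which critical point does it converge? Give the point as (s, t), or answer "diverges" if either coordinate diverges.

diverges

V is separable, so gradient descent decouples: s follows -∂V/∂s, t follows -∂V/∂t.
∂V/∂s = 12(s - 2)(s - 1)(s + 4); at s=-6 this is -1344, so s increases.
∂V/∂t = -18(t - 2)(t + 1); at t=4 this is -180, so t increases.
The t-coordinate has no critical point in that direction and runs off to infinity.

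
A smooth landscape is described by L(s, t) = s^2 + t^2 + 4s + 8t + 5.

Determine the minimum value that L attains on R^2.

-15

L(s,t) separates as P(s) + Q(t) + 5, so its minimum is min P + min Q + 5.
P'(s) = 2s + 4 vanishes at s ∈ {-2}; Q'(t) = 2(t + 4) vanishes at t ∈ {-4}.
Local minima of P (where P''>0): P(-2)=-4. Local minima of Q: Q(-4)=-16.
So the global minimum of L is P(-2) + Q(-4) + 5 = -4 − 16 + 5 = -15, attained at (-2, -4).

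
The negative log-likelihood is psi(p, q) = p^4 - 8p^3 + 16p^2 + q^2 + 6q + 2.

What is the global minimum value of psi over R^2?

psi(p,q) separates as A(p) + B(q) + 2, so its minimum is min A + min B + 2.
A'(p) = 4p(p - 4)(p - 2) vanishes at p ∈ {0, 2, 4}; B'(q) = 2q + 6 vanishes at q ∈ {-3}.
Local minima of A (where A''>0): A(0)=0, A(4)=0. Local minima of B: B(-3)=-9.
So the global minimum of psi is A(0) + B(-3) + 2 = 0 − 9 + 2 = -7, attained at (0, -3).

-7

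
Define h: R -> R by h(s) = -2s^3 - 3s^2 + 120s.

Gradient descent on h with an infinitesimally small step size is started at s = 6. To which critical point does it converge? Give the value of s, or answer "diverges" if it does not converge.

diverges

h'(s) = -6(s - 4)(s + 5), so h'(6) = -132.
Gradient descent moves in the -h' direction, i.e. s is increasing.
There is no critical point above s=6, and h' keeps the same sign, so the iterate runs off to +∞.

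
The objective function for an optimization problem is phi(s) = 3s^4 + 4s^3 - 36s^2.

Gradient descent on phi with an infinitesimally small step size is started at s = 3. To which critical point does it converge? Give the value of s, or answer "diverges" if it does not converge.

phi'(s) = 12s(s - 2)(s + 3), so phi'(3) = 216.
Gradient descent moves in the -phi' direction, i.e. s is decreasing.
The nearest critical point in that direction is s = 2, where phi'' = 120 > 0 (a local minimum). The iterate converges there.

2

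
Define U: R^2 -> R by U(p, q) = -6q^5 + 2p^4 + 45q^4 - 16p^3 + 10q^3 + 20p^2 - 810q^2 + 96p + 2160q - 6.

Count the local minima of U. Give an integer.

4

U separates as a function of p plus a function of q, so ∇U=0 decouples.
∂U/∂p = 8(p - 4)(p - 3)(p + 1) = 0 at p ∈ {-1, 3, 4}; ∂U/∂q = -30(q - 4)(q - 3)(q - 2)(q + 3) = 0 at q ∈ {-3, 2, 3, 4}.
The Hessian is diagonal: diag(U_pp, U_qq). Second derivatives: U_pp(-1)=160, U_pp(3)=-32, U_pp(4)=40; U_qq(-3)=6300, U_qq(2)=-300, U_qq(3)=180, U_qq(4)=-420.
Local minima occur where both diagonal entries positive: (-1, -3), (-1, 3), (4, -3), (4, 3). Count: 4.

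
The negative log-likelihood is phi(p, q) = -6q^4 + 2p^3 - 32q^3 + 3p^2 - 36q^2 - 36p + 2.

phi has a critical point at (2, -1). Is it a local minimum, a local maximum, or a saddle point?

The mixed partial ∂²phi/∂p∂q is 0, so the Hessian at any point is diag(phi_pp, phi_qq) = diag(6(2p + 1), -24(3q^2 + 8q + 3)).
At (2, -1): H = diag(30, 48).
Both eigenvalues are positive, so H is positive definite: a local minimum.

local minimum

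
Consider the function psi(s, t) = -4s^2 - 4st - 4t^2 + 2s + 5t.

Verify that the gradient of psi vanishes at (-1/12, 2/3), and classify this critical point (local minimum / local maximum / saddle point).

local maximum

∇psi = (-8s - 4t + 2, -4s - 8t + 5); substituting (-1/12, 2/3) gives ∇psi = (0, 0), so (-1/12, 2/3) is indeed a critical point.
The Hessian of psi is constant: H = [[-8, -4], [-4, -8]].
det(H) = (-8)·(-8) − (-4)² = 48.
det(H) > 0 and tr(H) = -16 < 0, so H is negative definite and the point is a local maximum.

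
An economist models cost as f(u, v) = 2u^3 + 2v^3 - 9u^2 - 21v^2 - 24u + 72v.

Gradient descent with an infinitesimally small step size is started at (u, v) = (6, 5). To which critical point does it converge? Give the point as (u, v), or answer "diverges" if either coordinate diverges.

(4, 4)

f is separable, so gradient descent decouples: u follows -∂f/∂u, v follows -∂f/∂v.
∂f/∂u = 6(u - 4)(u + 1); at u=6 this is 84, so u decreases.
∂f/∂v = 6(v - 4)(v - 3); at v=5 this is 12, so v decreases.
u converges to its nearest critical value 4 (a local min of the u-part); v converges to 4. The iterate converges to (4, 4).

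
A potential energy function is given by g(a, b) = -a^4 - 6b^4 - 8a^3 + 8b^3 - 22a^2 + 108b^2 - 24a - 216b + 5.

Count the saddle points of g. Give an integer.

g separates as a function of a plus a function of b, so ∇g=0 decouples.
∂g/∂a = -4(a + 1)(a + 2)(a + 3) = 0 at a ∈ {-3, -2, -1}; ∂g/∂b = -24(b - 3)(b - 1)(b + 3) = 0 at b ∈ {-3, 1, 3}.
The Hessian is diagonal: diag(g_aa, g_bb). Second derivatives: g_aa(-3)=-8, g_aa(-2)=4, g_aa(-1)=-8; g_bb(-3)=-576, g_bb(1)=192, g_bb(3)=-288.
Saddle points occur where the two diagonal entries have opposite signs: (-3, 1), (-2, -3), (-2, 3), (-1, 1). Count: 4.

4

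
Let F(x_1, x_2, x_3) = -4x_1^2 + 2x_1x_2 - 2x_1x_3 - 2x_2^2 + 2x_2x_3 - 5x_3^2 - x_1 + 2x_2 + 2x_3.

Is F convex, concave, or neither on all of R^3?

F is quadratic, so its Hessian is the constant matrix H = [[-8, 2, -2], [2, -4, 2], [-2, 2, -10]].
Leading principal minors: -8, 28, -248.
Signs alternate −, +, − ⇒ H ≺ 0 ⇒ concave.

concave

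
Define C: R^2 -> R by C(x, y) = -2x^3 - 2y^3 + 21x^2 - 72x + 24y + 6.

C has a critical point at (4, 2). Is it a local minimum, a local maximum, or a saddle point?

The mixed partial ∂²C/∂x∂y is 0, so the Hessian at any point is diag(C_xx, C_yy) = diag(6(-2x + 7), -12y).
At (4, 2): H = diag(-6, -24).
Both eigenvalues are negative, so H is negative definite: a local maximum.

local maximum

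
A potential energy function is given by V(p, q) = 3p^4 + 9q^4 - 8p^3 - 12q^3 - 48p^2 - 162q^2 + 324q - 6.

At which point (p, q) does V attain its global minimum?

(4, -3)

V(p,q) separates as A(p) + B(q) − 6, so its minimum is min A + min B − 6.
A'(p) = 12p(p - 4)(p + 2) vanishes at p ∈ {-2, 0, 4}; B'(q) = 36(q - 3)(q - 1)(q + 3) vanishes at q ∈ {-3, 1, 3}.
Local minima of A (where A''>0): A(-2)=-80, A(4)=-512. Local minima of B: B(-3)=-1377, B(3)=-81.
So the global minimum of V is A(4) + B(-3) − 6 = -512 − 1377 − 6 = -1895, attained at (4, -3).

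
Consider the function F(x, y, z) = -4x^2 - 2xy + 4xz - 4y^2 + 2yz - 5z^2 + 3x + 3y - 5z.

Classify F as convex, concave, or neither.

F is quadratic, so its Hessian is the constant matrix H = [[-8, -2, 4], [-2, -8, 2], [4, 2, -10]].
Leading principal minors: -8, 60, -472.
Signs alternate −, +, − ⇒ H ≺ 0 ⇒ concave.

concave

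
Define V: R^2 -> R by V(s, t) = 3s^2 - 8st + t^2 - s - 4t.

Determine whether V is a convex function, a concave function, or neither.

V is quadratic, so its Hessian is the constant matrix H = [[6, -8], [-8, 2]].
det(H) = -52, tr(H) = 8.
det(H) < 0, so H is indefinite: neither convex nor concave.

neither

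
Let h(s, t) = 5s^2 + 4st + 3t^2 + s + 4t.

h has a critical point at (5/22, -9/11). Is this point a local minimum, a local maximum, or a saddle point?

local minimum

The Hessian of h is constant: H = [[10, 4], [4, 6]].
det(H) = 10·6 − 4² = 44.
det(H) > 0 and tr(H) = 16 > 0, so H is positive definite and the point is a local minimum.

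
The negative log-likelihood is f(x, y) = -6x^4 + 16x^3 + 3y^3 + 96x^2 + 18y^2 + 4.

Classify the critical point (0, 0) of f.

The mixed partial ∂²f/∂x∂y is 0, so the Hessian at any point is diag(f_xx, f_yy) = diag(24(-3x^2 + 4x + 8), 18(y + 2)).
At (0, 0): H = diag(192, 36).
Both eigenvalues are positive, so H is positive definite: a local minimum.

local minimum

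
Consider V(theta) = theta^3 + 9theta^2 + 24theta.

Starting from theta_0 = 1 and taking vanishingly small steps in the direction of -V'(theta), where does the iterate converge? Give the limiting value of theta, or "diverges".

-2

V'(theta) = 3(theta + 2)(theta + 4), so V'(1) = 45.
Gradient descent moves in the -V' direction, i.e. theta is decreasing.
The nearest critical point in that direction is theta = -2, where V'' = 6 > 0 (a local minimum). The iterate converges there.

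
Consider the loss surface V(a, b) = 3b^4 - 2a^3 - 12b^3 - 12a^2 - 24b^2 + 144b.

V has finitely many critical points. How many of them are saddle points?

V separates as a function of a plus a function of b, so ∇V=0 decouples.
∂V/∂a = -6a(a + 4) = 0 at a ∈ {-4, 0}; ∂V/∂b = 12(b - 3)(b - 2)(b + 2) = 0 at b ∈ {-2, 2, 3}.
The Hessian is diagonal: diag(V_aa, V_bb). Second derivatives: V_aa(-4)=24, V_aa(0)=-24; V_bb(-2)=240, V_bb(2)=-48, V_bb(3)=60.
Saddle points occur where the two diagonal entries have opposite signs: (-4, 2), (0, -2), (0, 3). Count: 3.

3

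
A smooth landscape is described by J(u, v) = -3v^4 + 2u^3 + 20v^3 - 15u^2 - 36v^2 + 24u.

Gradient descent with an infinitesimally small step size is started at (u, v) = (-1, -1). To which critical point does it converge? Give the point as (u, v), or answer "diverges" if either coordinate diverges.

J is separable, so gradient descent decouples: u follows -∂J/∂u, v follows -∂J/∂v.
∂J/∂u = 6(u - 4)(u - 1); at u=-1 this is 60, so u decreases.
∂J/∂v = -12v(v - 3)(v - 2); at v=-1 this is 144, so v decreases.
The u-coordinate has no critical point in that direction and runs off to infinity.

diverges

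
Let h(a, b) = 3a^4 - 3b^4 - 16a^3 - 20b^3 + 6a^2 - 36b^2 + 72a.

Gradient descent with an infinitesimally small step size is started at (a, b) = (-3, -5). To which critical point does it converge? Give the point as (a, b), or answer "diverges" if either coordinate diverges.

diverges

h is separable, so gradient descent decouples: a follows -∂h/∂a, b follows -∂h/∂b.
∂h/∂a = 12(a - 3)(a - 2)(a + 1); at a=-3 this is -720, so a increases.
∂h/∂b = -12b(b + 2)(b + 3); at b=-5 this is 360, so b decreases.
The b-coordinate has no critical point in that direction and runs off to infinity.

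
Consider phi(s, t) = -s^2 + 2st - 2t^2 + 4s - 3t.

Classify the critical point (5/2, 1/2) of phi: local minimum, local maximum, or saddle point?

local maximum

The Hessian of phi is constant: H = [[-2, 2], [2, -4]].
det(H) = (-2)·(-4) − 2² = 4.
det(H) > 0 and tr(H) = -6 < 0, so H is negative definite and the point is a local maximum.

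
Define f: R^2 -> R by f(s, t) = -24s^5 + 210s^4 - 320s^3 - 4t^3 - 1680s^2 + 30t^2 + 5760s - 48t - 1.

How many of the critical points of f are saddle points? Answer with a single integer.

f separates as a function of s plus a function of t, so ∇f=0 decouples.
∂f/∂s = -120(s - 4)(s - 3)(s - 2)(s + 2) = 0 at s ∈ {-2, 2, 3, 4}; ∂f/∂t = -12(t - 4)(t - 1) = 0 at t ∈ {1, 4}.
The Hessian is diagonal: diag(f_ss, f_tt). Second derivatives: f_ss(-2)=14400, f_ss(2)=-960, f_ss(3)=600, f_ss(4)=-1440; f_tt(1)=36, f_tt(4)=-36.
Saddle points occur where the two diagonal entries have opposite signs: (-2, 4), (2, 1), (3, 4), (4, 1). Count: 4.

4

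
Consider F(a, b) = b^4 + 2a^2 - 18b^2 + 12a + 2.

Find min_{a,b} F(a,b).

F(a,b) separates as P(a) + Q(b) + 2, so its minimum is min P + min Q + 2.
P'(a) = 4a + 12 vanishes at a ∈ {-3}; Q'(b) = 4b(b - 3)(b + 3) vanishes at b ∈ {-3, 0, 3}.
Local minima of P (where P''>0): P(-3)=-18. Local minima of Q: Q(-3)=-81, Q(3)=-81.
So the global minimum of F is P(-3) + Q(-3) + 2 = -18 − 81 + 2 = -97, attained at (-3, -3).

-97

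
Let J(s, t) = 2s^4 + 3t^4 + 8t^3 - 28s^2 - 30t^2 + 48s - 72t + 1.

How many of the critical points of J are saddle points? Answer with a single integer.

4

J separates as a function of s plus a function of t, so ∇J=0 decouples.
∂J/∂s = 8(s - 2)(s - 1)(s + 3) = 0 at s ∈ {-3, 1, 2}; ∂J/∂t = 12(t - 2)(t + 1)(t + 3) = 0 at t ∈ {-3, -1, 2}.
The Hessian is diagonal: diag(J_ss, J_tt). Second derivatives: J_ss(-3)=160, J_ss(1)=-32, J_ss(2)=40; J_tt(-3)=120, J_tt(-1)=-72, J_tt(2)=180.
Saddle points occur where the two diagonal entries have opposite signs: (-3, -1), (1, -3), (1, 2), (2, -1). Count: 4.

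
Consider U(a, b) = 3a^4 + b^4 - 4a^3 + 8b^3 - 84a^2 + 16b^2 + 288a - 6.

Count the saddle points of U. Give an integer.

U separates as a function of a plus a function of b, so ∇U=0 decouples.
∂U/∂a = 12(a - 3)(a - 2)(a + 4) = 0 at a ∈ {-4, 2, 3}; ∂U/∂b = 4b(b + 2)(b + 4) = 0 at b ∈ {-4, -2, 0}.
The Hessian is diagonal: diag(U_aa, U_bb). Second derivatives: U_aa(-4)=504, U_aa(2)=-72, U_aa(3)=84; U_bb(-4)=32, U_bb(-2)=-16, U_bb(0)=32.
Saddle points occur where the two diagonal entries have opposite signs: (-4, -2), (2, -4), (2, 0), (3, -2). Count: 4.

4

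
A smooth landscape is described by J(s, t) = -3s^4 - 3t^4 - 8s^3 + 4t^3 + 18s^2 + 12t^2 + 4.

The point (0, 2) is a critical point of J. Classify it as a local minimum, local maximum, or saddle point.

The mixed partial ∂²J/∂s∂t is 0, so the Hessian at any point is diag(J_ss, J_tt) = diag(12(-3s^2 - 4s + 3), 12(-3t^2 + 2t + 2)).
At (0, 2): H = diag(36, -72).
The eigenvalues have opposite signs, so H is indefinite: a saddle point.

saddle point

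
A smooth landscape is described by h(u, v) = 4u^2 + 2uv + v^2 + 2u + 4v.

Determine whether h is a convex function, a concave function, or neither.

h is quadratic, so its Hessian is the constant matrix H = [[8, 2], [2, 2]].
det(H) = 12, tr(H) = 10.
det(H) > 0 and tr(H) > 0, so H is positive definite everywhere: convex.

convex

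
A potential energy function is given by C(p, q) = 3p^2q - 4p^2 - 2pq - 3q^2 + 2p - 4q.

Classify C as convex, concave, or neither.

The term 3p^2q is cubic, so the Hessian is not constant.
∂²C/∂p² = 6q - 8, which takes both signs as q varies (negative for sufficiently negative q). A diagonal entry of the Hessian changing sign means the Hessian is neither positive- nor negative-semidefinite on all of R^2.

neither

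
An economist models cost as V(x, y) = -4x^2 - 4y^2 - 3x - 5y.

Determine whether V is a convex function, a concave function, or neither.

concave

V is quadratic, so its Hessian is the constant matrix H = [[-8, 0], [0, -8]].
det(H) = 64, tr(H) = -16.
det(H) > 0 and tr(H) < 0, so H is negative definite everywhere: concave.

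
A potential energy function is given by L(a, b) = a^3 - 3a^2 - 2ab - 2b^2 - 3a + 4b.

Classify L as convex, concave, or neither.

neither

The term a^3 is cubic, so the Hessian is not constant.
∂²L/∂a² = 6a - 6, which takes both signs as a varies (negative for sufficiently negative a). A diagonal entry of the Hessian changing sign means the Hessian is neither positive- nor negative-semidefinite on all of R^2.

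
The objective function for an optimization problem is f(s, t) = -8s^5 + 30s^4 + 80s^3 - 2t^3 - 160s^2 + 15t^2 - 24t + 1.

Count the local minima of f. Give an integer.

f separates as a function of s plus a function of t, so ∇f=0 decouples.
∂f/∂s = -40s(s - 4)(s - 1)(s + 2) = 0 at s ∈ {-2, 0, 1, 4}; ∂f/∂t = -6(t - 4)(t - 1) = 0 at t ∈ {1, 4}.
The Hessian is diagonal: diag(f_ss, f_tt). Second derivatives: f_ss(-2)=1440, f_ss(0)=-320, f_ss(1)=360, f_ss(4)=-2880; f_tt(1)=18, f_tt(4)=-18.
Local minima occur where both diagonal entries positive: (-2, 1), (1, 1). Count: 2.

2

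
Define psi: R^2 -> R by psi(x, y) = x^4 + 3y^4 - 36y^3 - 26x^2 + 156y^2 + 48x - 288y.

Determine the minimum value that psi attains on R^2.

-544

psi(x,y) separates as P(x) + Q(y), so its minimum is min P + min Q.
P'(x) = 4(x - 3)(x - 1)(x + 4) vanishes at x ∈ {-4, 1, 3}; Q'(y) = 12(y - 4)(y - 3)(y - 2) vanishes at y ∈ {2, 3, 4}.
Local minima of P (where P''>0): P(-4)=-352, P(3)=-9. Local minima of Q: Q(2)=-192, Q(4)=-192.
So the global minimum of psi is P(-4) + Q(2) = -352 − 192 = -544, attained at (-4, 2).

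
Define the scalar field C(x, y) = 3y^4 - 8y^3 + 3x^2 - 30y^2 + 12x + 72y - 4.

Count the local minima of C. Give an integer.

C separates as a function of x plus a function of y, so ∇C=0 decouples.
∂C/∂x = 6(x + 2) = 0 at x ∈ {-2}; ∂C/∂y = 12(y - 3)(y - 1)(y + 2) = 0 at y ∈ {-2, 1, 3}.
The Hessian is diagonal: diag(C_xx, C_yy). Second derivatives: C_xx(-2)=6; C_yy(-2)=180, C_yy(1)=-72, C_yy(3)=120.
Local minima occur where both diagonal entries positive: (-2, -2), (-2, 3). Count: 2.

2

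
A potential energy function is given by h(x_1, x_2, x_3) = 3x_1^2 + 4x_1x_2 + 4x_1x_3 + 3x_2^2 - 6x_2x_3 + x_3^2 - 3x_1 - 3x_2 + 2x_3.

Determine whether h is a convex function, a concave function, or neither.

h is quadratic, so its Hessian is the constant matrix H = [[6, 4, 4], [4, 6, -6], [4, -6, 2]].
Leading principal minors: 6, 20, -464.
Neither pattern holds ⇒ H is indefinite ⇒ neither convex nor concave.

neither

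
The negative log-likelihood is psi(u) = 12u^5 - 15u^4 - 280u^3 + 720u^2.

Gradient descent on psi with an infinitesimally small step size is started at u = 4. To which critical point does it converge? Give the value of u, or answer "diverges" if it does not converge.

psi'(u) = 60u(u - 3)(u - 2)(u + 4), so psi'(4) = 3840.
Gradient descent moves in the -psi' direction, i.e. u is decreasing.
The nearest critical point in that direction is u = 3, where psi'' = 1260 > 0 (a local minimum). The iterate converges there.

3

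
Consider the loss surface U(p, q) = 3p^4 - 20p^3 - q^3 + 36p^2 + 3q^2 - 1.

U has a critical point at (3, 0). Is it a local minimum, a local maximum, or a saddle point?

The mixed partial ∂²U/∂p∂q is 0, so the Hessian at any point is diag(U_pp, U_qq) = diag(12(3p^2 - 10p + 6), 6(-q + 1)).
At (3, 0): H = diag(36, 6).
Both eigenvalues are positive, so H is positive definite: a local minimum.

local minimum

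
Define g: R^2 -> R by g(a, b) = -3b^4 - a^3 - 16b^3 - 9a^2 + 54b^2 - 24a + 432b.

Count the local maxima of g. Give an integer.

g separates as a function of a plus a function of b, so ∇g=0 decouples.
∂g/∂a = -3(a + 2)(a + 4) = 0 at a ∈ {-4, -2}; ∂g/∂b = -12(b - 3)(b + 3)(b + 4) = 0 at b ∈ {-4, -3, 3}.
The Hessian is diagonal: diag(g_aa, g_bb). Second derivatives: g_aa(-4)=6, g_aa(-2)=-6; g_bb(-4)=-84, g_bb(-3)=72, g_bb(3)=-504.
Local maxima occur where both diagonal entries negative: (-2, -4), (-2, 3). Count: 2.

2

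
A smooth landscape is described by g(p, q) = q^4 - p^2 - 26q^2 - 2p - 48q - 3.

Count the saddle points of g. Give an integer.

2

g separates as a function of p plus a function of q, so ∇g=0 decouples.
∂g/∂p = -2(p + 1) = 0 at p ∈ {-1}; ∂g/∂q = 4(q - 4)(q + 1)(q + 3) = 0 at q ∈ {-3, -1, 4}.
The Hessian is diagonal: diag(g_pp, g_qq). Second derivatives: g_pp(-1)=-2; g_qq(-3)=56, g_qq(-1)=-40, g_qq(4)=140.
Saddle points occur where the two diagonal entries have opposite signs: (-1, -3), (-1, 4). Count: 2.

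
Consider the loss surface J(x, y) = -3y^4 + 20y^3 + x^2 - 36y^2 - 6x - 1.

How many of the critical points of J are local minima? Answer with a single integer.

J separates as a function of x plus a function of y, so ∇J=0 decouples.
∂J/∂x = 2(x - 3) = 0 at x ∈ {3}; ∂J/∂y = -12y(y - 3)(y - 2) = 0 at y ∈ {0, 2, 3}.
The Hessian is diagonal: diag(J_xx, J_yy). Second derivatives: J_xx(3)=2; J_yy(0)=-72, J_yy(2)=24, J_yy(3)=-36.
Local minima occur where both diagonal entries positive: (3, 2). Count: 1.

1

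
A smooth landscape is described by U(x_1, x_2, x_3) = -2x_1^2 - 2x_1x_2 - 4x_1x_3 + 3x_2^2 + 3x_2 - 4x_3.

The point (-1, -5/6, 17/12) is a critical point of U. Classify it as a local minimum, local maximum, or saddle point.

The Hessian is constant: H = [[-4, -2, -4], [-2, 6, 0], [-4, 0, 0]].
Leading principal minors: Δ₁ = -4, Δ₂ = -28, Δ₃ = -96.
The minors fit neither the all-positive nor the alternating-sign pattern, so H is indefinite: a saddle point.

saddle point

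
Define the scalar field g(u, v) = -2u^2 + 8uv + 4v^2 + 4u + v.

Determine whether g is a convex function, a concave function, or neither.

neither

g is quadratic, so its Hessian is the constant matrix H = [[-4, 8], [8, 8]].
det(H) = -96, tr(H) = 4.
det(H) < 0, so H is indefinite: neither convex nor concave.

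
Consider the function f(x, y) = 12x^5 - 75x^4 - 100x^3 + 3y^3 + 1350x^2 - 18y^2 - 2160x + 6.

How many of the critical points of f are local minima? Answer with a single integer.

f separates as a function of x plus a function of y, so ∇f=0 decouples.
∂f/∂x = 60(x - 4)(x - 3)(x - 1)(x + 3) = 0 at x ∈ {-3, 1, 3, 4}; ∂f/∂y = 9y(y - 4) = 0 at y ∈ {0, 4}.
The Hessian is diagonal: diag(f_xx, f_yy). Second derivatives: f_xx(-3)=-10080, f_xx(1)=1440, f_xx(3)=-720, f_xx(4)=1260; f_yy(0)=-36, f_yy(4)=36.
Local minima occur where both diagonal entries positive: (1, 4), (4, 4). Count: 2.

2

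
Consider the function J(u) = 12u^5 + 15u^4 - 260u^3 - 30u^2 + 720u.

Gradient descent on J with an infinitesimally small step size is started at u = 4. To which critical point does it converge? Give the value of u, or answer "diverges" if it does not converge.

J'(u) = 60(u - 3)(u - 1)(u + 1)(u + 4), so J'(4) = 7200.
Gradient descent moves in the -J' direction, i.e. u is decreasing.
The nearest critical point in that direction is u = 3, where J'' = 3360 > 0 (a local minimum). The iterate converges there.

3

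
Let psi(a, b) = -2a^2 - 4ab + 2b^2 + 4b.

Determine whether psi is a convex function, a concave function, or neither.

neither

psi is quadratic, so its Hessian is the constant matrix H = [[-4, -4], [-4, 4]].
det(H) = -32, tr(H) = 0.
det(H) < 0, so H is indefinite: neither convex nor concave.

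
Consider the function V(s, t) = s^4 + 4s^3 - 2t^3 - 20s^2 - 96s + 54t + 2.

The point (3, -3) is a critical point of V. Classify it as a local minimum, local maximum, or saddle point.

local minimum

The mixed partial ∂²V/∂s∂t is 0, so the Hessian at any point is diag(V_ss, V_tt) = diag(4(3s^2 + 6s - 10), -12t).
At (3, -3): H = diag(140, 36).
Both eigenvalues are positive, so H is positive definite: a local minimum.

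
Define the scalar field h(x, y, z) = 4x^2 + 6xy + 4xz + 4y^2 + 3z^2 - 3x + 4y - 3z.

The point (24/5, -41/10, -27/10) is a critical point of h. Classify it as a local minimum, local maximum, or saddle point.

local minimum

The Hessian is constant: H = [[8, 6, 4], [6, 8, 0], [4, 0, 6]].
Leading principal minors: Δ₁ = 8, Δ₂ = 28, Δ₃ = 40.
All leading minors are positive, so H is positive definite: a local minimum.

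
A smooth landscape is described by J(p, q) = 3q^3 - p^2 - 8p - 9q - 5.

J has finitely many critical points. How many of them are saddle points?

J separates as a function of p plus a function of q, so ∇J=0 decouples.
∂J/∂p = -2(p + 4) = 0 at p ∈ {-4}; ∂J/∂q = 9(q - 1)(q + 1) = 0 at q ∈ {-1, 1}.
The Hessian is diagonal: diag(J_pp, J_qq). Second derivatives: J_pp(-4)=-2; J_qq(-1)=-18, J_qq(1)=18.
Saddle points occur where the two diagonal entries have opposite signs: (-4, 1). Count: 1.

1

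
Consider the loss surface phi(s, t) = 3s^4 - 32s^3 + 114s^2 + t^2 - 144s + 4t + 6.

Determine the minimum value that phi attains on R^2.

-57

phi(s,t) separates as P(s) + Q(t) + 6, so its minimum is min P + min Q + 6.
P'(s) = 12(s - 4)(s - 3)(s - 1) vanishes at s ∈ {1, 3, 4}; Q'(t) = 2(t + 2) vanishes at t ∈ {-2}.
Local minima of P (where P''>0): P(1)=-59, P(4)=-32. Local minima of Q: Q(-2)=-4.
So the global minimum of phi is P(1) + Q(-2) + 6 = -59 − 4 + 6 = -57, attained at (1, -2).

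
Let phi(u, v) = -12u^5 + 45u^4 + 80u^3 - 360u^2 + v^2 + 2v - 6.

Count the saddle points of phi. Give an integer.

2

phi separates as a function of u plus a function of v, so ∇phi=0 decouples.
∂phi/∂u = -60u(u - 3)(u - 2)(u + 2) = 0 at u ∈ {-2, 0, 2, 3}; ∂phi/∂v = 2(v + 1) = 0 at v ∈ {-1}.
The Hessian is diagonal: diag(phi_uu, phi_vv). Second derivatives: phi_uu(-2)=2400, phi_uu(0)=-720, phi_uu(2)=480, phi_uu(3)=-900; phi_vv(-1)=2.
Saddle points occur where the two diagonal entries have opposite signs: (0, -1), (3, -1). Count: 2.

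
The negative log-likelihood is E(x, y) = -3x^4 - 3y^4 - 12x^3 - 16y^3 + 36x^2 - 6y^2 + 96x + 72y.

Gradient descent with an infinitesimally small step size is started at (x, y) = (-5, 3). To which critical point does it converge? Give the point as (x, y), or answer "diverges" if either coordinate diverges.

E is separable, so gradient descent decouples: x follows -∂E/∂x, y follows -∂E/∂y.
∂E/∂x = -12(x - 2)(x + 1)(x + 4); at x=-5 this is 336, so x decreases.
∂E/∂y = -12(y - 1)(y + 2)(y + 3); at y=3 this is -720, so y increases.
The x-coordinate has no critical point in that direction and runs off to infinity.

diverges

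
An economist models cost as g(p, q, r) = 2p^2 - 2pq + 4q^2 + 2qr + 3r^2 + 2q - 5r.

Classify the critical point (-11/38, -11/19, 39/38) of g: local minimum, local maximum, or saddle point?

The Hessian is constant: H = [[4, -2, 0], [-2, 8, 2], [0, 2, 6]].
Leading principal minors: Δ₁ = 4, Δ₂ = 28, Δ₃ = 152.
All leading minors are positive, so H is positive definite: a local minimum.

local minimum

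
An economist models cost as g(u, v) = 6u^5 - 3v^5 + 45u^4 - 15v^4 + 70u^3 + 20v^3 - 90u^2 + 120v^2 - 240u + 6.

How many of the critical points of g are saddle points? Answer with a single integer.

8

g separates as a function of u plus a function of v, so ∇g=0 decouples.
∂g/∂u = 30(u - 1)(u + 1)(u + 2)(u + 4) = 0 at u ∈ {-4, -2, -1, 1}; ∂g/∂v = -15v(v - 2)(v + 2)(v + 4) = 0 at v ∈ {-4, -2, 0, 2}.
The Hessian is diagonal: diag(g_uu, g_vv). Second derivatives: g_uu(-4)=-900, g_uu(-2)=180, g_uu(-1)=-180, g_uu(1)=900; g_vv(-4)=720, g_vv(-2)=-240, g_vv(0)=240, g_vv(2)=-720.
Saddle points occur where the two diagonal entries have opposite signs: (-4, -4), (-4, 0), (-2, -2), (-2, 2), (-1, -4), (-1, 0), (1, -2), (1, 2). Count: 8.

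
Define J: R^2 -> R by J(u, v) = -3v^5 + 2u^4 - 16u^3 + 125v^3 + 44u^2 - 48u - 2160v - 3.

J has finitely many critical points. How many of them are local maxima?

J separates as a function of u plus a function of v, so ∇J=0 decouples.
∂J/∂u = 8(u - 3)(u - 2)(u - 1) = 0 at u ∈ {1, 2, 3}; ∂J/∂v = -15(v - 4)(v - 3)(v + 3)(v + 4) = 0 at v ∈ {-4, -3, 3, 4}.
The Hessian is diagonal: diag(J_uu, J_vv). Second derivatives: J_uu(1)=16, J_uu(2)=-8, J_uu(3)=16; J_vv(-4)=840, J_vv(-3)=-630, J_vv(3)=630, J_vv(4)=-840.
Local maxima occur where both diagonal entries negative: (2, -3), (2, 4). Count: 2.

2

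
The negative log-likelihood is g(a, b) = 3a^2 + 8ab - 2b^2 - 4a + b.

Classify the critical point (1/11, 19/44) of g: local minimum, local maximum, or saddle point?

The Hessian of g is constant: H = [[6, 8], [8, -4]].
det(H) = 6·(-4) − 8² = -88.
Since det(H) < 0, H is indefinite and the critical point is a saddle point.

saddle point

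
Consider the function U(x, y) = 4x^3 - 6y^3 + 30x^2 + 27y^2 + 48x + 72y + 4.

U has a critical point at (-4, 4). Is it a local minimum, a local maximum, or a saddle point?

local maximum

The mixed partial ∂²U/∂x∂y is 0, so the Hessian at any point is diag(U_xx, U_yy) = diag(12(2x + 5), 18(-2y + 3)).
At (-4, 4): H = diag(-36, -90).
Both eigenvalues are negative, so H is negative definite: a local maximum.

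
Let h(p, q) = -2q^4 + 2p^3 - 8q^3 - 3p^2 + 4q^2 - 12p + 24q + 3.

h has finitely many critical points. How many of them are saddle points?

h separates as a function of p plus a function of q, so ∇h=0 decouples.
∂h/∂p = 6(p - 2)(p + 1) = 0 at p ∈ {-1, 2}; ∂h/∂q = -8(q - 1)(q + 1)(q + 3) = 0 at q ∈ {-3, -1, 1}.
The Hessian is diagonal: diag(h_pp, h_qq). Second derivatives: h_pp(-1)=-18, h_pp(2)=18; h_qq(-3)=-64, h_qq(-1)=32, h_qq(1)=-64.
Saddle points occur where the two diagonal entries have opposite signs: (-1, -1), (2, -3), (2, 1). Count: 3.

3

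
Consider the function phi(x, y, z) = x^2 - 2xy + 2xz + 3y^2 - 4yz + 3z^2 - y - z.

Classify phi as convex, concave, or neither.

convex

phi is quadratic, so its Hessian is the constant matrix H = [[2, -2, 2], [-2, 6, -4], [2, -4, 6]].
Leading principal minors: 2, 8, 24.
All positive ⇒ H ≻ 0 ⇒ convex.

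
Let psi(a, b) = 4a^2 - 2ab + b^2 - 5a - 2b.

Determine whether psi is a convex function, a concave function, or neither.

psi is quadratic, so its Hessian is the constant matrix H = [[8, -2], [-2, 2]].
det(H) = 12, tr(H) = 10.
det(H) > 0 and tr(H) > 0, so H is positive definite everywhere: convex.

convex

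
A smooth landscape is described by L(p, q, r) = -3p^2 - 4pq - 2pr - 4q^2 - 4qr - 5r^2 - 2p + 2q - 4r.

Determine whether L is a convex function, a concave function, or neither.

concave

L is quadratic, so its Hessian is the constant matrix H = [[-6, -4, -2], [-4, -8, -4], [-2, -4, -10]].
Leading principal minors: -6, 32, -256.
Signs alternate −, +, − ⇒ H ≺ 0 ⇒ concave.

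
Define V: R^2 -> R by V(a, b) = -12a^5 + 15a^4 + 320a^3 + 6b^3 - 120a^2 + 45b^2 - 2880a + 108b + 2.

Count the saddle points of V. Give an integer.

4

V separates as a function of a plus a function of b, so ∇V=0 decouples.
∂V/∂a = -60(a - 4)(a - 2)(a + 2)(a + 3) = 0 at a ∈ {-3, -2, 2, 4}; ∂V/∂b = 18(b + 2)(b + 3) = 0 at b ∈ {-3, -2}.
The Hessian is diagonal: diag(V_aa, V_bb). Second derivatives: V_aa(-3)=2100, V_aa(-2)=-1440, V_aa(2)=2400, V_aa(4)=-5040; V_bb(-3)=-18, V_bb(-2)=18.
Saddle points occur where the two diagonal entries have opposite signs: (-3, -3), (-2, -2), (2, -3), (4, -2). Count: 4.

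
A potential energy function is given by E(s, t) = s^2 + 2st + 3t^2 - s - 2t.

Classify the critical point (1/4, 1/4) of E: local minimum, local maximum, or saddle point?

local minimum

The Hessian of E is constant: H = [[2, 2], [2, 6]].
det(H) = 2·6 − 2² = 8.
det(H) > 0 and tr(H) = 8 > 0, so H is positive definite and the point is a local minimum.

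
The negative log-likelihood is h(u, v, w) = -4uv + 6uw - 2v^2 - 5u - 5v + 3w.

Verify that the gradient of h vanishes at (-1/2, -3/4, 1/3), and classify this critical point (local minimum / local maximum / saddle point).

saddle point

∇h = (-4v + 6w - 5, -4u - 4v - 5, 6u + 3); substituting (-1/2, -3/4, 1/3) gives ∇h = (0, 0, 0), so (-1/2, -3/4, 1/3) is indeed a critical point.
The Hessian is constant: H = [[0, -4, 6], [-4, -4, 0], [6, 0, 0]].
Leading principal minors: Δ₁ = 0, Δ₂ = -16, Δ₃ = 144.
The minors fit neither the all-positive nor the alternating-sign pattern, so H is indefinite: a saddle point.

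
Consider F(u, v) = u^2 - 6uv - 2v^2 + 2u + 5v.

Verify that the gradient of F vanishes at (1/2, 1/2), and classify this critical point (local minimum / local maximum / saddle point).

saddle point

∇F = (2u - 6v + 2, -6u - 4v + 5); substituting (1/2, 1/2) gives ∇F = (0, 0), so (1/2, 1/2) is indeed a critical point.
The Hessian of F is constant: H = [[2, -6], [-6, -4]].
det(H) = 2·(-4) − (-6)² = -44.
Since det(H) < 0, H is indefinite and the critical point is a saddle point.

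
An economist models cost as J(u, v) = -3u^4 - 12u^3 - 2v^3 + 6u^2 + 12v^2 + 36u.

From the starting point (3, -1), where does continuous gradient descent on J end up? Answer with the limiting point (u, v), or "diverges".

J is separable, so gradient descent decouples: u follows -∂J/∂u, v follows -∂J/∂v.
∂J/∂u = -12(u - 1)(u + 1)(u + 3); at u=3 this is -576, so u increases.
∂J/∂v = -6v(v - 4); at v=-1 this is -30, so v increases.
The u-coordinate has no critical point in that direction and runs off to infinity.

diverges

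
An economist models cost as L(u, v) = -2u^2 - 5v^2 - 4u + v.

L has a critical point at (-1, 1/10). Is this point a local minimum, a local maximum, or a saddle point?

local maximum

The Hessian of L is constant: H = [[-4, 0], [0, -10]].
det(H) = (-4)·(-10) − 0² = 40.
det(H) > 0 and tr(H) = -14 < 0, so H is negative definite and the point is a local maximum.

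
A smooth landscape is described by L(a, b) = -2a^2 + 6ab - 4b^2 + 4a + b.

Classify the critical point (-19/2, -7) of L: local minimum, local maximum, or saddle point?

The Hessian of L is constant: H = [[-4, 6], [6, -8]].
det(H) = (-4)·(-8) − 6² = -4.
Since det(H) < 0, H is indefinite and the critical point is a saddle point.

saddle point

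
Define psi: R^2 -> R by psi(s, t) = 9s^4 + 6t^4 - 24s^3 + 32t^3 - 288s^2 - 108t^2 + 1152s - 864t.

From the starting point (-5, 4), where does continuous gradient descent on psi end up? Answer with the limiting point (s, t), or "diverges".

(-4, 3)

psi is separable, so gradient descent decouples: s follows -∂psi/∂s, t follows -∂psi/∂t.
∂psi/∂s = 36(s - 4)(s - 2)(s + 4); at s=-5 this is -2268, so s increases.
∂psi/∂t = 24(t - 3)(t + 3)(t + 4); at t=4 this is 1344, so t decreases.
s converges to its nearest critical value -4 (a local min of the s-part); t converges to 3. The iterate converges to (-4, 3).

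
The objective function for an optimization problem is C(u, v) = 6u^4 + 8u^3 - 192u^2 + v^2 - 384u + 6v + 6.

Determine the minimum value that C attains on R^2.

-2563

C(u,v) separates as P(u) + Q(v) + 6, so its minimum is min P + min Q + 6.
P'(u) = 24(u - 4)(u + 1)(u + 4) vanishes at u ∈ {-4, -1, 4}; Q'(v) = 2v + 6 vanishes at v ∈ {-3}.
Local minima of P (where P''>0): P(-4)=-512, P(4)=-2560. Local minima of Q: Q(-3)=-9.
So the global minimum of C is P(4) + Q(-3) + 6 = -2560 − 9 + 6 = -2563, attained at (4, -3).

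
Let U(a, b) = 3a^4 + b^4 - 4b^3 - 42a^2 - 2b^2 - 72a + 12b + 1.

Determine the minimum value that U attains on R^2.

-359

U(a,b) separates as P(a) + Q(b) + 1, so its minimum is min P + min Q + 1.
P'(a) = 12(a - 3)(a + 1)(a + 2) vanishes at a ∈ {-2, -1, 3}; Q'(b) = 4(b - 3)(b - 1)(b + 1) vanishes at b ∈ {-1, 1, 3}.
Local minima of P (where P''>0): P(-2)=24, P(3)=-351. Local minima of Q: Q(-1)=-9, Q(3)=-9.
So the global minimum of U is P(3) + Q(-1) + 1 = -351 − 9 + 1 = -359, attained at (3, -1).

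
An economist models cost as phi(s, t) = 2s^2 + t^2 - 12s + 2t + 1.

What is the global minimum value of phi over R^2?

phi(s,t) separates as P(s) + Q(t) + 1, so its minimum is min P + min Q + 1.
P'(s) = 4s - 12 vanishes at s ∈ {3}; Q'(t) = 2(t + 1) vanishes at t ∈ {-1}.
Local minima of P (where P''>0): P(3)=-18. Local minima of Q: Q(-1)=-1.
So the global minimum of phi is P(3) + Q(-1) + 1 = -18 − 1 + 1 = -18, attained at (3, -1).

-18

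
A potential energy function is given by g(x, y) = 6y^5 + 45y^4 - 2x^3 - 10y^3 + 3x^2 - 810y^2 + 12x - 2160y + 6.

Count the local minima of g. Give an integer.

2

g separates as a function of x plus a function of y, so ∇g=0 decouples.
∂g/∂x = -6(x - 2)(x + 1) = 0 at x ∈ {-1, 2}; ∂g/∂y = 30(y - 3)(y + 2)(y + 3)(y + 4) = 0 at y ∈ {-4, -3, -2, 3}.
The Hessian is diagonal: diag(g_xx, g_yy). Second derivatives: g_xx(-1)=18, g_xx(2)=-18; g_yy(-4)=-420, g_yy(-3)=180, g_yy(-2)=-300, g_yy(3)=6300.
Local minima occur where both diagonal entries positive: (-1, -3), (-1, 3). Count: 2.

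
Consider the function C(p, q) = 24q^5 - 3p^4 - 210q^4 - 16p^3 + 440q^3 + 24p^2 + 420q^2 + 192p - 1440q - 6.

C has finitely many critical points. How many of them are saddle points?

6

C separates as a function of p plus a function of q, so ∇C=0 decouples.
∂C/∂p = -12(p - 2)(p + 2)(p + 4) = 0 at p ∈ {-4, -2, 2}; ∂C/∂q = 120(q - 4)(q - 3)(q - 1)(q + 1) = 0 at q ∈ {-1, 1, 3, 4}.
The Hessian is diagonal: diag(C_pp, C_qq). Second derivatives: C_pp(-4)=-144, C_pp(-2)=96, C_pp(2)=-288; C_qq(-1)=-4800, C_qq(1)=1440, C_qq(3)=-960, C_qq(4)=1800.
Saddle points occur where the two diagonal entries have opposite signs: (-4, 1), (-4, 4), (-2, -1), (-2, 3), (2, 1), (2, 4). Count: 6.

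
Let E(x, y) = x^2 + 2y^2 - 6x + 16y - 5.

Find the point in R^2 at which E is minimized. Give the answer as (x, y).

E(x,y) separates as P(x) + Q(y) − 5, so its minimum is min P + min Q − 5.
P'(x) = 2x - 6 vanishes at x ∈ {3}; Q'(y) = 4y + 16 vanishes at y ∈ {-4}.
Local minima of P (where P''>0): P(3)=-9. Local minima of Q: Q(-4)=-32.
So the global minimum of E is P(3) + Q(-4) − 5 = -9 − 32 − 5 = -46, attained at (3, -4).

(3, -4)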